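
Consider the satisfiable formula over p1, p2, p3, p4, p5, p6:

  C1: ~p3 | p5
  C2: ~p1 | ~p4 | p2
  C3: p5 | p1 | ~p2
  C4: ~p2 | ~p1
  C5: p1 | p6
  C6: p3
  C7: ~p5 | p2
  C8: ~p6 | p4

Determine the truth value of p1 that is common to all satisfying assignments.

False

Suppose p1 = 1.
(~p2) alone gives p2 = 0.
(~p4) alone gives p4 = 0.
(p3) alone gives p3 = 1.
(p5) alone gives p5 = 1.
That conflicts with the unit clause (~p5).
So every satisfying assignment has p1 = False.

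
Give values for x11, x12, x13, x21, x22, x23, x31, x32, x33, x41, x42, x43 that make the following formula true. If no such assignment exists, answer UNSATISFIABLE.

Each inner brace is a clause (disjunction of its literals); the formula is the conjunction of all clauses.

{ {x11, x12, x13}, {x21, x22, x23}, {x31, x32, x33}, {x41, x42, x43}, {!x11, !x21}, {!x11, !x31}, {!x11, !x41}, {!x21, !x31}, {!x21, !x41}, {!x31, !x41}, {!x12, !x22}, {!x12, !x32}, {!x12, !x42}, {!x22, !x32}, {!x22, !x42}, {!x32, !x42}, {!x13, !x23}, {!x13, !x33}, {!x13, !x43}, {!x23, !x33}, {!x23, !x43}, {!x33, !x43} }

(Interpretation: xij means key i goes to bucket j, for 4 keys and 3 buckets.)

UNSATISFIABLE

Try x11 = false.
Try x12 = true.
The clause (!x22) is unit, so x22 = false.
The clause (!x32) is unit, so x32 = false.
The clause (!x42) is unit, so x42 = false.
Try x21 = true.
The clause (!x31) is unit, so x31 = false.
The clause (x33) is unit, so x33 = true.
The clause (!x41) is unit, so x41 = false.
The clause (x43) is unit, so x43 = true.
But (!x43) is also a unit clause — contradiction.
So x21 must be the other value — set x21 = false.
The clause (x23) is unit, so x23 = true.
The clause (!x13) is unit, so x13 = false.
The clause (!x33) is unit, so x33 = false.
The clause (x31) is unit, so x31 = true.
The clause (!x41) is unit, so x41 = false.
The clause (x43) is unit, so x43 = true.
But (!x43) is also a unit clause — contradiction.
Neither x21 = true nor x21 = false works.
So x12 must be the other value — set x12 = false.
The clause (x13) is unit, so x13 = true.
The clause (!x23) is unit, so x23 = false.
The clause (!x33) is unit, so x33 = false.
The clause (!x43) is unit, so x43 = false.
Try x21 = true.
The clause (!x31) is unit, so x31 = false.
The clause (x32) is unit, so x32 = true.
The clause (!x41) is unit, so x41 = false.
The clause (x42) is unit, so x42 = true.
But (!x42) is also a unit clause — contradiction.
So x21 must be the other value — set x21 = false.
The clause (x22) is unit, so x22 = true.
The clause (!x32) is unit, so x32 = false.
The clause (x31) is unit, so x31 = true.
The clause (!x41) is unit, so x41 = false.
The clause (x42) is unit, so x42 = true.
But (!x42) is also a unit clause — contradiction.
Neither x21 = true nor x21 = false works.
Neither x12 = true nor x12 = false works.
So x11 must be the other value — set x11 = true.
The clause (!x21) is unit, so x21 = false.
The clause (!x31) is unit, so x31 = false.
The clause (!x41) is unit, so x41 = false.
Try x22 = true.
The clause (!x12) is unit, so x12 = false.
The clause (!x32) is unit, so x32 = false.
The clause (x33) is unit, so x33 = true.
The clause (!x42) is unit, so x42 = false.
The clause (x43) is unit, so x43 = true.
But (!x43) is also a unit clause — contradiction.
So x22 must be the other value — set x22 = false.
The clause (x23) is unit, so x23 = true.
The clause (!x13) is unit, so x13 = false.
The clause (!x33) is unit, so x33 = false.
The clause (x32) is unit, so x32 = true.
The clause (!x12) is unit, so x12 = false.
The clause (!x42) is unit, so x42 = false.
The clause (x43) is unit, so x43 = true.
But (!x43) is also a unit clause — contradiction.
Neither x22 = true nor x22 = false works.
Neither x11 = true nor x11 = false works.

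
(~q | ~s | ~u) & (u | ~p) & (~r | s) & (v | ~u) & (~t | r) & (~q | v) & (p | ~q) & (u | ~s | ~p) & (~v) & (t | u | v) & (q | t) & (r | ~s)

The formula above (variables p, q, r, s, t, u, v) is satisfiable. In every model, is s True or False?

Suppose s = 0.
Unit clause (~r) forces r = 0.
Unit clause (~t) forces t = 0.
Unit clause (~v) forces v = 0.
Unit clause (~u) forces u = 0.
Now (u) is unsatisfied and unit — conflict.
So every satisfying assignment has s = True.

True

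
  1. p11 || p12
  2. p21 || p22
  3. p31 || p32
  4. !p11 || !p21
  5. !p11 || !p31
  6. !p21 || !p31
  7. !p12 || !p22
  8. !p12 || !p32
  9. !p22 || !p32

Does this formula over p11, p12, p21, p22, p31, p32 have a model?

Suppose p11 = true.
Unit clause (!p21) forces p21 = false.
Unit clause (p22) forces p22 = true.
Unit clause (!p31) forces p31 = false.
Unit clause (p32) forces p32 = true.
That conflicts with the unit clause (!p32).
So p11 must be the other value — set p11 = false.
Unit clause (p12) forces p12 = true.
Unit clause (!p22) forces p22 = false.
Unit clause (p21) forces p21 = true.
Unit clause (!p31) forces p31 = false.
Unit clause (p32) forces p32 = true.
That conflicts with the unit clause (!p32).
Either choice for p11 ends in contradiction.
No assignment satisfies every clause.

No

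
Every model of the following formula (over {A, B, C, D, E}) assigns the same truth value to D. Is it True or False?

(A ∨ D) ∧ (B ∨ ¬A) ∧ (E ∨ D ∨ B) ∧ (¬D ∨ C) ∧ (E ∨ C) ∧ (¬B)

Suppose D = False.
(A) alone gives A = True.
(B) alone gives B = True.
Now (¬B) is unsatisfied and unit — conflict.
So every satisfying assignment has D = True.

True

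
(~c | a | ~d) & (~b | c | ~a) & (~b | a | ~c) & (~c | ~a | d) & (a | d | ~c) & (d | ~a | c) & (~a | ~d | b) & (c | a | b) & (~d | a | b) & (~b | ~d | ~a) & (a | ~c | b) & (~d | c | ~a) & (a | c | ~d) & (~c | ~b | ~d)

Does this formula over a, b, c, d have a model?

Try c = 0.
Try b = 1.
Unit clause (~a) forces a = 0.
Unit clause (~d) forces d = 0.
All clauses are satisfied.
A satisfying assignment: a ↦ 0, b ↦ 1, c ↦ 0, d ↦ 0.

Yes, satisfiable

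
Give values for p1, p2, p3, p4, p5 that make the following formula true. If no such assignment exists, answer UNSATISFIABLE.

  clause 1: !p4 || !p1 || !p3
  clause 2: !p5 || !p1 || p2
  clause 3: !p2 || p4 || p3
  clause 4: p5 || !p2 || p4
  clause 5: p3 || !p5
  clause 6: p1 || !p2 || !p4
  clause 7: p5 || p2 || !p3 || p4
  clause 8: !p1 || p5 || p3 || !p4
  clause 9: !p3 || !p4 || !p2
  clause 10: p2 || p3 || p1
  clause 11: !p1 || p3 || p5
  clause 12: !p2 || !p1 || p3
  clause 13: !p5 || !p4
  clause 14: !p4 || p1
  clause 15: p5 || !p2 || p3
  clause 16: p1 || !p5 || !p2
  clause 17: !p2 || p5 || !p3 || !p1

p1=true,  p2=true,  p3=true,  p4=false,  p5=true

Branch on p3: set p3 = true.
Branch on p4: set p4 = false.
Branch on p5: set p5 = true.
Branch on p1: set p1 = true.
Unit clause (p2) forces p2 = true.
All clauses are satisfied.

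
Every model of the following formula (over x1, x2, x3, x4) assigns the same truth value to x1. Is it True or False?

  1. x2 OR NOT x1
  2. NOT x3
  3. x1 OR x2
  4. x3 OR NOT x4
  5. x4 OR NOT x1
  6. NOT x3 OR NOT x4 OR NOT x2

Suppose x1 = true.
Unit clause (x2) forces x2 = true.
Unit clause (NOT x3) forces x3 = false.
Unit clause (NOT x4) forces x4 = false.
That conflicts with the unit clause (x4).
So every satisfying assignment has x1 = False.

False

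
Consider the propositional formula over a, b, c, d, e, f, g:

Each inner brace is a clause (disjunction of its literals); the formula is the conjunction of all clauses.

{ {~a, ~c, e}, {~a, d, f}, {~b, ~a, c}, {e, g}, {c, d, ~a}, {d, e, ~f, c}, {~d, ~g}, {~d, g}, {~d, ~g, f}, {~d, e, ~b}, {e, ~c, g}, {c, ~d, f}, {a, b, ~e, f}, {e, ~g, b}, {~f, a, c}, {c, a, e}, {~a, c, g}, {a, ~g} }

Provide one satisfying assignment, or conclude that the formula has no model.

a: 1, b: 0, c: 1, d: 0, e: 1, f: 1, g: 0

Try e = 1.
Try d = 0.
Try a = 1.
(f) alone gives f = 1.
(c) alone gives c = 1.
Every clause is now satisfied; b, g are unconstrained.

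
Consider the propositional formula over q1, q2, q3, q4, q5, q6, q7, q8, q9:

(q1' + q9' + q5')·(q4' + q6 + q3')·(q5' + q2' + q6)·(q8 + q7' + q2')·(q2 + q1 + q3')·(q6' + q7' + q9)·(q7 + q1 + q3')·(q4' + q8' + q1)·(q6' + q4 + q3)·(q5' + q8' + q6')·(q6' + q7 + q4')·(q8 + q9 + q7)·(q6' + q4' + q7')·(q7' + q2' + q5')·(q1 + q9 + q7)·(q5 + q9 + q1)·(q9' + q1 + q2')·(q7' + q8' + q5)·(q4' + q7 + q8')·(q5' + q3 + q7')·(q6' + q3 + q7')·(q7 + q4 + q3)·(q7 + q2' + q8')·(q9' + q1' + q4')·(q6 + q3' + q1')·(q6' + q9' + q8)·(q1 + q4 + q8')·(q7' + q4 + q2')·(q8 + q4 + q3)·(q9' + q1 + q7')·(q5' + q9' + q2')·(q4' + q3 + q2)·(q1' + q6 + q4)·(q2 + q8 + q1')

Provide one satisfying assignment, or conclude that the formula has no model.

Suppose q1 = 1.
Suppose q9 = 0.
Suppose q6 = 1.
Unit clause (q7') forces q7 = 0.
Unit clause (q4') forces q4 = 0.
Unit clause (q3) forces q3 = 1.
Unit clause (q8) forces q8 = 1.
Unit clause (q5') forces q5 = 0.
Unit clause (q2') forces q2 = 0.
Every clause now holds.

q1=1; q2=0; q3=1; q4=0; q5=0; q6=1; q7=0; q8=1; q9=0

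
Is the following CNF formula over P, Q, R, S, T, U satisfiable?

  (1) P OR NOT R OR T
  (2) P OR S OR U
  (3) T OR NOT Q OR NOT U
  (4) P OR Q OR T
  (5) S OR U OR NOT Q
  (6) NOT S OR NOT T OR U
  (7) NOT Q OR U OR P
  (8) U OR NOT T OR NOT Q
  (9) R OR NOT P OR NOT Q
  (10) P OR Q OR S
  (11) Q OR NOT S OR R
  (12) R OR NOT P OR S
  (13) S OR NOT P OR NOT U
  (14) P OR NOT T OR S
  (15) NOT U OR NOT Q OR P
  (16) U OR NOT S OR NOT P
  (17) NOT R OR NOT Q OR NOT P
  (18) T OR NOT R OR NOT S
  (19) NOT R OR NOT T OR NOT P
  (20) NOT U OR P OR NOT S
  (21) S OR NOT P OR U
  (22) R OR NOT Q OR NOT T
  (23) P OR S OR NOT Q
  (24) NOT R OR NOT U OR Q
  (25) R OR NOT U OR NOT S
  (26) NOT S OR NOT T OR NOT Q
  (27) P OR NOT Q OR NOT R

No, unsatisfiable

Branch on P: set P = true.
Branch on R: set R = true.
(NOT Q) alone gives Q = false.
(NOT T) alone gives T = false.
(NOT S) alone gives S = false.
(NOT U) alone gives U = false.
That conflicts with the unit clause (U).
That branch fails; take R = false instead.
(NOT Q) alone gives Q = false.
(NOT S) alone gives S = false.
That conflicts with the unit clause (S).
Either choice for R ends in contradiction.
That branch fails; take P = false instead.
Branch on R: set R = false.
Branch on S: set S = true.
(Q) alone gives Q = true.
(U) alone gives U = true.
That conflicts with the unit clause (NOT U).
That branch fails; take S = false instead.
(U) alone gives U = true.
(Q) alone gives Q = true.
That conflicts with the unit clause (NOT Q).
Either choice for S ends in contradiction.
That branch fails; take R = true instead.
(T) alone gives T = true.
(S) alone gives S = true.
(U) alone gives U = true.
That conflicts with the unit clause (NOT U).
Either choice for R ends in contradiction.
Either choice for P ends in contradiction.
No assignment satisfies every clause.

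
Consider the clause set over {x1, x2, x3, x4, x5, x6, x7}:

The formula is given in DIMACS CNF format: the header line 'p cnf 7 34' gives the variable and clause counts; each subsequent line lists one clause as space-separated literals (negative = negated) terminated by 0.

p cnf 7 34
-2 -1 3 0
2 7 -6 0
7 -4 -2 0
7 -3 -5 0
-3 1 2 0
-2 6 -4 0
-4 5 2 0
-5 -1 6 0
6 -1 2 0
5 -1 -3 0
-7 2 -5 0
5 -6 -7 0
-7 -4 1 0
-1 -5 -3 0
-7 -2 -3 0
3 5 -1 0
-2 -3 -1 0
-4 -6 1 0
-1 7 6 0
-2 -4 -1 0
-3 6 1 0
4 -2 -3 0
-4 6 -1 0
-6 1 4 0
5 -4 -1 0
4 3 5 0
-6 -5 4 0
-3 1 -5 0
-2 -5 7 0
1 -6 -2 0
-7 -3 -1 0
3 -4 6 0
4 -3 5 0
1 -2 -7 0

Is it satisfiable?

Case x2 = False:
Case x7 = False:
From the singleton clause (¬x6), x6 = False.
From the singleton clause (¬x1), x1 = False.
From the singleton clause (¬x3), x3 = False.
From the singleton clause (¬x4), x4 = False.
From the singleton clause (x5), x5 = True.
This assignment satisfies each clause.
A satisfying assignment: x1=False,  x2=False,  x3=False,  x4=False,  x5=True,  x6=False,  x7=False.

Yes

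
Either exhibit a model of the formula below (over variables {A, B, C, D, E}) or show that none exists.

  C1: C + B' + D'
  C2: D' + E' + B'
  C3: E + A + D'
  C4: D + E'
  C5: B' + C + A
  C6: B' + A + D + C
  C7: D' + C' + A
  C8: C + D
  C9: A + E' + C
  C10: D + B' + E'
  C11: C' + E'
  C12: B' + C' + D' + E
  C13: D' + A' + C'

Suppose D = 0.
The clause (E') is unit, so E = 0.
The clause (C) is unit, so C = 1.
Every clause is now satisfied; A, B are unconstrained.

A=1,  B=0,  C=1,  D=0,  E=0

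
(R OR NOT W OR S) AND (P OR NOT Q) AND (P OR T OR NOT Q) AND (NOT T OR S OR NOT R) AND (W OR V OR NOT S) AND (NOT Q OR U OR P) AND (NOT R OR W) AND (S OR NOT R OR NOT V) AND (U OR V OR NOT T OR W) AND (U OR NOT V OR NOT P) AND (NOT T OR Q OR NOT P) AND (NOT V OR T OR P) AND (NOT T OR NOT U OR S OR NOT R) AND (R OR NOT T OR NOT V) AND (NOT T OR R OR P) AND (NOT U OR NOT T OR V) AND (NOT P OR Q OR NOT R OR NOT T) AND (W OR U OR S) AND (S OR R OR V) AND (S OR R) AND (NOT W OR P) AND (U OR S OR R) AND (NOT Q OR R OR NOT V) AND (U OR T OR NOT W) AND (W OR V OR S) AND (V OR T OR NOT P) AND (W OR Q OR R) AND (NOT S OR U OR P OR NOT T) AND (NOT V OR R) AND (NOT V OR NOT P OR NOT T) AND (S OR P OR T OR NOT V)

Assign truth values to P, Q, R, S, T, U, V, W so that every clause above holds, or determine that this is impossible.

P: true, Q: true, R: true, S: true, T: true, U: false, V: false, W: true

Try P = true.
Try R = true.
From the singleton clause (W), W = true.
Try T = true.
From the singleton clause (S), S = true.
From the singleton clause (Q), Q = true.
From the singleton clause (NOT V), V = false.
From the singleton clause (NOT U), U = false.
All clauses are satisfied.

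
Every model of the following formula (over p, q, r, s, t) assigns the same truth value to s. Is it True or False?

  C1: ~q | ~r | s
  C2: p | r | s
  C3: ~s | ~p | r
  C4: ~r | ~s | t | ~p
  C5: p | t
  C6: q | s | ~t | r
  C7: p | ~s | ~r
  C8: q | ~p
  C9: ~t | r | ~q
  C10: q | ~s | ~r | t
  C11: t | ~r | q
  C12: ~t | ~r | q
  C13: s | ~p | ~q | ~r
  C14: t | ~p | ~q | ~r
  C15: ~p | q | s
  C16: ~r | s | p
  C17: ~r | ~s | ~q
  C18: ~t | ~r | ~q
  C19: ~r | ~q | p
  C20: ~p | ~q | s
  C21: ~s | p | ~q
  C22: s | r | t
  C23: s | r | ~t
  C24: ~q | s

True

Suppose s = 0.
Unit clause (~q) forces q = 0.
Unit clause (~p) forces p = 0.
Unit clause (r) forces r = 1.
Now (~r) is unsatisfied and unit — conflict.
So every satisfying assignment has s = True.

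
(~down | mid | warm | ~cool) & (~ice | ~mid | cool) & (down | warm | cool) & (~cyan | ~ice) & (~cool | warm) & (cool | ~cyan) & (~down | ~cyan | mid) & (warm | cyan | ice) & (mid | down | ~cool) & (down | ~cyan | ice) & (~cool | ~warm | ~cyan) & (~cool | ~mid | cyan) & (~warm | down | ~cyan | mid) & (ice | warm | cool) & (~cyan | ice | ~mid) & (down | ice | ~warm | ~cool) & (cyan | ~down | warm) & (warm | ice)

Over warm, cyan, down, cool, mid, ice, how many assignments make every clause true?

8

There are 2^6 = 64 truth assignments over (warm, cyan, down, cool, mid, ice).
Split on mid. With mid = 1, the clauses containing mid are satisfied and ~mid drops from the rest; 2 of the 2^5 = 32 assignments to the other variables satisfy what remains.
With mid = 0, by the same count on the reduced clause set, 6 assignments work.
(One model: warm=T, cyan=F, down=F, cool=F, mid=F, ice=F.)
Total: 2 + 6 = 8.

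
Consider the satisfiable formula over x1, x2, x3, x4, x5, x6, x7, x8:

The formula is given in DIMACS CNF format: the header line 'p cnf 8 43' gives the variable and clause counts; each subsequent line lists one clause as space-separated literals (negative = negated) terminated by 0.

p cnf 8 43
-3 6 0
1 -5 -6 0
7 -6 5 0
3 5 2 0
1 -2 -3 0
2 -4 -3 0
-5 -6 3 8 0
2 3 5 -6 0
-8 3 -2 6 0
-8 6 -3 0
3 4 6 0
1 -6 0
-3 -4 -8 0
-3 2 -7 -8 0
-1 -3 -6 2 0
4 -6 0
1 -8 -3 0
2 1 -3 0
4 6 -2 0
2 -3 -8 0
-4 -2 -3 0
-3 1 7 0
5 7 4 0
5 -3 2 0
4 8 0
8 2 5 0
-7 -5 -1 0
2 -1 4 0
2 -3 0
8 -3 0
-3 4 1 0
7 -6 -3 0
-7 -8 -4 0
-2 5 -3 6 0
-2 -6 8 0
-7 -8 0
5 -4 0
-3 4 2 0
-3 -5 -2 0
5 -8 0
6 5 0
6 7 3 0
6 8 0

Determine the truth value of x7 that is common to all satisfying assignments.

False

Suppose x7 = True.
The clause (¬x8) is unit, so x8 = False.
The clause (x4) is unit, so x4 = True.
The clause (¬x3) is unit, so x3 = False.
The clause (x5) is unit, so x5 = True.
The clause (¬x6) is unit, so x6 = False.
Now (x6) is unsatisfied and unit — conflict.
So every satisfying assignment has x7 = False.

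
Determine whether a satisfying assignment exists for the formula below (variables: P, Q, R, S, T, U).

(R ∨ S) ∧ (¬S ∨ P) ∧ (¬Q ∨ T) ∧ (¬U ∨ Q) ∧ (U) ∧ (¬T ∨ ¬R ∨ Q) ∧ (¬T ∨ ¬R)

(U) alone gives U = True.
(Q) alone gives Q = True.
(T) alone gives T = True.
(¬R) alone gives R = False.
(S) alone gives S = True.
(P) alone gives P = True.
All clauses are satisfied.
A satisfying assignment: P: True, Q: True, R: False, S: True, T: True, U: True.

Satisfiable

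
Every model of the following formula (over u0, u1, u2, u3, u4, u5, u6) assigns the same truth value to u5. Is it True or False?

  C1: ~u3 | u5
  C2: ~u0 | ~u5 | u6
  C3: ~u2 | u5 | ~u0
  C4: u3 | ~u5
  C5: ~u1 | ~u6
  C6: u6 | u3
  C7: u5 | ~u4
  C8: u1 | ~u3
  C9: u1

Suppose u5 = 0.
The clause (~u3) is unit, so u3 = 0.
The clause (u6) is unit, so u6 = 1.
The clause (~u1) is unit, so u1 = 0.
But (u1) is also a unit clause — contradiction.
So every satisfying assignment has u5 = True.

True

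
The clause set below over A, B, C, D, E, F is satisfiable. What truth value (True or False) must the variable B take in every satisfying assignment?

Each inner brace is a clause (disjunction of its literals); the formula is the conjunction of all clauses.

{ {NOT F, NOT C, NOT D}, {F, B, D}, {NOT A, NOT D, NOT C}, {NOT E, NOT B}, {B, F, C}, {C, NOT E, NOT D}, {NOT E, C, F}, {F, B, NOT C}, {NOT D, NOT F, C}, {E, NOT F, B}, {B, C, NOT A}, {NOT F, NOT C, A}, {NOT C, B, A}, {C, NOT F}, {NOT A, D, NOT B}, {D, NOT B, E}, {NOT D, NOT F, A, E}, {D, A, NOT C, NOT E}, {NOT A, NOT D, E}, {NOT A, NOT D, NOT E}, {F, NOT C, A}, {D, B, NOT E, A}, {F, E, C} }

Suppose B = true.
From the singleton clause (NOT E), E = false.
From the singleton clause (D), D = true.
From the singleton clause (NOT A), A = false.
From the singleton clause (NOT F), F = false.
From the singleton clause (NOT C), C = false.
But (C) is also a unit clause — contradiction.
So every satisfying assignment has B = False.

False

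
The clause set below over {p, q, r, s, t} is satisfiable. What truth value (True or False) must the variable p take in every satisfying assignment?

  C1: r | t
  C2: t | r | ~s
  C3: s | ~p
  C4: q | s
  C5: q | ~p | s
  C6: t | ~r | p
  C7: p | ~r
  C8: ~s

False

Suppose p = 1.
From the singleton clause (s), s = 1.
But (~s) is also a unit clause — contradiction.
So every satisfying assignment has p = False.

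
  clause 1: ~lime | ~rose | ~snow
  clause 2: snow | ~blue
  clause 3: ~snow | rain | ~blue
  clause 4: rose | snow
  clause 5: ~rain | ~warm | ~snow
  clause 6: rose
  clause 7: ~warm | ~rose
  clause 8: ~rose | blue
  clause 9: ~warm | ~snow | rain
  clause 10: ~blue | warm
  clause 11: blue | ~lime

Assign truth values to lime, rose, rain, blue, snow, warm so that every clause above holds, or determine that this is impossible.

UNSATISFIABLE

Unit clause (rose) forces rose = 1.
Unit clause (~warm) forces warm = 0.
Unit clause (blue) forces blue = 1.
Now (~blue) is unsatisfied and unit — conflict.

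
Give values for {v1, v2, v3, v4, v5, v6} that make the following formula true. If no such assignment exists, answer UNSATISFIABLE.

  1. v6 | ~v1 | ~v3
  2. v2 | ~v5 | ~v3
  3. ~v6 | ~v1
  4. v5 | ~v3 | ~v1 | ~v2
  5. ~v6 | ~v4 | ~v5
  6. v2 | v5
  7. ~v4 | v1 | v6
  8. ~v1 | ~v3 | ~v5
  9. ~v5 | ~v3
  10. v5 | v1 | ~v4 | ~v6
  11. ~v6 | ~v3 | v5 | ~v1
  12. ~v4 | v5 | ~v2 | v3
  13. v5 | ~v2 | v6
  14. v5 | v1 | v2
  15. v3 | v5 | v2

Try v6 = 1.
From the singleton clause (~v1), v1 = 0.
Try v4 = 0.
Try v2 = 1.
Try v5 = 1.
From the singleton clause (~v3), v3 = 0.
This assignment satisfies each clause.

v1=0; v2=1; v3=0; v4=0; v5=1; v6=1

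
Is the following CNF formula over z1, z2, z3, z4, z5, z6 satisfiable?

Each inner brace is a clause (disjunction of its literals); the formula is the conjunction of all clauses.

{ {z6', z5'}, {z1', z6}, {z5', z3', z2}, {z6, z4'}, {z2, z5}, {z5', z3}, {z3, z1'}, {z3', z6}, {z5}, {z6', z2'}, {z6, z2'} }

No, unsatisfiable

The clause (z5) is unit, so z5 = 1.
The clause (z6') is unit, so z6 = 0.
The clause (z1') is unit, so z1 = 0.
The clause (z4') is unit, so z4 = 0.
The clause (z3) is unit, so z3 = 1.
Now (z3') is unsatisfied and unit — conflict.
No assignment satisfies every clause.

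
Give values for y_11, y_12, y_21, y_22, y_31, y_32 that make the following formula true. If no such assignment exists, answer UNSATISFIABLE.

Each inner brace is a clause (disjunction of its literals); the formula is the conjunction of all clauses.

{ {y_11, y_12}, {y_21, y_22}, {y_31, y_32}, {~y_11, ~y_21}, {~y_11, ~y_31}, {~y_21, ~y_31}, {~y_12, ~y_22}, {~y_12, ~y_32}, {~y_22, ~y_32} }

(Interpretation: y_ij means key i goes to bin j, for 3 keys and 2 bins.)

UNSATISFIABLE

Try y_11 = 1.
(~y_21) alone gives y_21 = 0.
(y_22) alone gives y_22 = 1.
(~y_31) alone gives y_31 = 0.
(y_32) alone gives y_32 = 1.
Now (~y_32) is unsatisfied and unit — conflict.
That branch fails; take y_11 = 0 instead.
(y_12) alone gives y_12 = 1.
(~y_22) alone gives y_22 = 0.
(y_21) alone gives y_21 = 1.
(~y_31) alone gives y_31 = 0.
(y_32) alone gives y_32 = 1.
Now (~y_32) is unsatisfied and unit — conflict.
Both values of y_11 lead to a conflict.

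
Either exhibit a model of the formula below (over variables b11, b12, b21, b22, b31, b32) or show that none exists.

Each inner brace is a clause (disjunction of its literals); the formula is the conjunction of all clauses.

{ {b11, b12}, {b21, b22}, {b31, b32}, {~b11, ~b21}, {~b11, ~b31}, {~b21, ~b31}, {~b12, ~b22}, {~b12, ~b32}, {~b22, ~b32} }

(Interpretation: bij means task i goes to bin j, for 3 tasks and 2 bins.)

Try b11 = 1.
From the singleton clause (~b21), b21 = 0.
From the singleton clause (b22), b22 = 1.
From the singleton clause (~b31), b31 = 0.
From the singleton clause (b32), b32 = 1.
That conflicts with the unit clause (~b32).
That branch fails; take b11 = 0 instead.
From the singleton clause (b12), b12 = 1.
From the singleton clause (~b22), b22 = 0.
From the singleton clause (b21), b21 = 1.
From the singleton clause (~b31), b31 = 0.
From the singleton clause (b32), b32 = 1.
That conflicts with the unit clause (~b32).
Both values of b11 lead to a conflict.

UNSATISFIABLE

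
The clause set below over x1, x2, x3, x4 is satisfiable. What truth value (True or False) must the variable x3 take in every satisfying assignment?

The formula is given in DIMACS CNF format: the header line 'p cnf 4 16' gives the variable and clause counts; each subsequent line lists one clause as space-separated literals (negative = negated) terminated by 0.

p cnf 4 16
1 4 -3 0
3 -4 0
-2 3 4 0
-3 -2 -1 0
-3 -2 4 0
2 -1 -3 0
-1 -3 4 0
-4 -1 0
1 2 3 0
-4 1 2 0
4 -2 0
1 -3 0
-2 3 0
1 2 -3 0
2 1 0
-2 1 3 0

False

Suppose x3 = True.
From the singleton clause (x1), x1 = True.
From the singleton clause (¬x2), x2 = False.
Now (x2) is unsatisfied and unit — conflict.
So every satisfying assignment has x3 = False.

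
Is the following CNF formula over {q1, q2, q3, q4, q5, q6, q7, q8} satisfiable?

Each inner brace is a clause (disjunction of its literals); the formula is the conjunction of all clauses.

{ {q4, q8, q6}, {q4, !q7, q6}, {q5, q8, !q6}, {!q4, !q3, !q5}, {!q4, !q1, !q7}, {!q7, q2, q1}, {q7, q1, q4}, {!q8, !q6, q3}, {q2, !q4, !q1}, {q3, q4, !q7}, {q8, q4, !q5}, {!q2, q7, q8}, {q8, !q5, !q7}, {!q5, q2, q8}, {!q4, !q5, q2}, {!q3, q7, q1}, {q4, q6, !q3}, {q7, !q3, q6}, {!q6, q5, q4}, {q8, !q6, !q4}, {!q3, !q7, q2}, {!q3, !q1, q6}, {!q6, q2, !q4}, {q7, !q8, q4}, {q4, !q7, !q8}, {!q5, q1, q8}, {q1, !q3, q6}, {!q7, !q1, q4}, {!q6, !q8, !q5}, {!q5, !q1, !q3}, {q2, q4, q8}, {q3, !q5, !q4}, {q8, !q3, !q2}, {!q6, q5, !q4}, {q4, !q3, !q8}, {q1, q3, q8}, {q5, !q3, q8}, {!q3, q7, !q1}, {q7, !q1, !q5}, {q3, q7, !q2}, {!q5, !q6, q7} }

Branch on q4: set q4 = true.
Branch on q3: set q3 = false.
Unit clause (!q5) forces q5 = false.
Unit clause (!q6) forces q6 = false.
Branch on q1: set q1 = false.
Unit clause (q8) forces q8 = true.
Branch on q7: set q7 = true.
Unit clause (q2) forces q2 = true.
Every clause now holds.
A satisfying assignment: q1 ↦ false; q2 ↦ true; q3 ↦ false; q4 ↦ true; q5 ↦ false; q6 ↦ false; q7 ↦ true; q8 ↦ true.

Satisfiable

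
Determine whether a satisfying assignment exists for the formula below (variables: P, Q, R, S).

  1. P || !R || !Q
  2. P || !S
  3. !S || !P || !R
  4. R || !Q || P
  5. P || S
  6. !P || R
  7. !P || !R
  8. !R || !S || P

Unsatisfiable

Try P = true.
From the singleton clause (R), R = true.
But (!R) is also a unit clause — contradiction.
That branch fails; take P = false instead.
From the singleton clause (!S), S = false.
But (S) is also a unit clause — contradiction.
Neither P = true nor P = false works.
No assignment satisfies every clause.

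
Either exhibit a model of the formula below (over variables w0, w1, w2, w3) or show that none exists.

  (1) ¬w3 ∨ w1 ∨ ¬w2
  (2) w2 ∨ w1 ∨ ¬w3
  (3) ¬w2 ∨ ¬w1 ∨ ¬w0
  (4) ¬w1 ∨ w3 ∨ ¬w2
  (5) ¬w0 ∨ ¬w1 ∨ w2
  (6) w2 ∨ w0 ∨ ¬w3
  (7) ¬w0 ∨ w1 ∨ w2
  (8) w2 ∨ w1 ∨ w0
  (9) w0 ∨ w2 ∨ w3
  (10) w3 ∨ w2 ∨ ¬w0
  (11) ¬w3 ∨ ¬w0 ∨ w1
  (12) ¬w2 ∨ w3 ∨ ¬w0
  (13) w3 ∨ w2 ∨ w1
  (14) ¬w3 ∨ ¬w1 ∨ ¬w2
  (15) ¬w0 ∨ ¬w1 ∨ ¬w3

Case w3 = False:
Case w1 = False:
The clause (w2) is unit, so w2 = True.
The clause (¬w0) is unit, so w0 = False.
This assignment satisfies each clause.

w0 ↦ False,  w1 ↦ False,  w2 ↦ True,  w3 ↦ False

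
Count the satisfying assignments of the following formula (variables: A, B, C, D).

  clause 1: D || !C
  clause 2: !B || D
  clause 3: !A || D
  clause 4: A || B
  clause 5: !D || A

4

There are 2^4 = 16 truth assignments over (A, B, C, D).
Check each against the 5 clauses (columns in the order A, B, C, D):
  F F F F  ✗ fails (A || B)
  F F F T  ✗ fails (A || B)
  F F T F  ✗ fails (D || !C)
  F F T T  ✗ fails (A || B)
  F T F F  ✗ fails (!B || D)
  F T F T  ✗ fails (!D || A)
  F T T F  ✗ fails (D || !C)
  F T T T  ✗ fails (!D || A)
  T F F F  ✗ fails (!A || D)
  T F F T  ✓ satisfies all
  T F T F  ✗ fails (D || !C)
  T F T T  ✓ satisfies all
  T T F F  ✗ fails (!B || D)
  T T F T  ✓ satisfies all
  T T T F  ✗ fails (D || !C)
  T T T T  ✓ satisfies all
4 of the 16 rows are models.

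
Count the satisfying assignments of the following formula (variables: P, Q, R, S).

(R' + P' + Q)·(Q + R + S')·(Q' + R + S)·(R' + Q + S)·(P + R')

There are 2^4 = 16 truth assignments over (P, Q, R, S).
Check each against the 5 clauses (columns in the order P, Q, R, S):
  F F F F  ✓ satisfies all
  F F F T  ✗ fails (Q + R + S')
  F F T F  ✗ fails (R' + Q + S)
  F F T T  ✗ fails (P + R')
  F T F F  ✗ fails (Q' + R + S)
  F T F T  ✓ satisfies all
  F T T F  ✗ fails (P + R')
  F T T T  ✗ fails (P + R')
  T F F F  ✓ satisfies all
  T F F T  ✗ fails (Q + R + S')
  T F T F  ✗ fails (R' + P' + Q)
  T F T T  ✗ fails (R' + P' + Q)
  T T F F  ✗ fails (Q' + R + S)
  T T F T  ✓ satisfies all
  T T T F  ✓ satisfies all
  T T T T  ✓ satisfies all
6 of the 16 rows are models.

6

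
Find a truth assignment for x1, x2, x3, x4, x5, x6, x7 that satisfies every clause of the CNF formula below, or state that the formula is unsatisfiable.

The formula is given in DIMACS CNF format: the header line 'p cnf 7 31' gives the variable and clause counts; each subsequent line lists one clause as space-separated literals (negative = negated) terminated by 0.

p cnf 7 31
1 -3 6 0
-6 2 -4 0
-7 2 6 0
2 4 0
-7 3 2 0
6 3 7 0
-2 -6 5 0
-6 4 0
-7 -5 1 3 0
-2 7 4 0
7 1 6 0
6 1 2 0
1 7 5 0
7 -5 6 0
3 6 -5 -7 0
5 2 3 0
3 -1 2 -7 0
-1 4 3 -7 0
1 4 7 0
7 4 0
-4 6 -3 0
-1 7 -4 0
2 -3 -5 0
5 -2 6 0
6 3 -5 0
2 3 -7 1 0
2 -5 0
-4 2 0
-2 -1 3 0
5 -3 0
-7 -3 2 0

Branch on x2: set x2 = True.
Branch on x6: set x6 = True.
The clause (x5) is unit, so x5 = True.
The clause (x4) is unit, so x4 = True.
Branch on x1: set x1 = False.
Branch on x7: set x7 = True.
The clause (x3) is unit, so x3 = True.
This assignment satisfies each clause.

x1 ↦ False; x2 ↦ True; x3 ↦ True; x4 ↦ True; x5 ↦ True; x6 ↦ True; x7 ↦ True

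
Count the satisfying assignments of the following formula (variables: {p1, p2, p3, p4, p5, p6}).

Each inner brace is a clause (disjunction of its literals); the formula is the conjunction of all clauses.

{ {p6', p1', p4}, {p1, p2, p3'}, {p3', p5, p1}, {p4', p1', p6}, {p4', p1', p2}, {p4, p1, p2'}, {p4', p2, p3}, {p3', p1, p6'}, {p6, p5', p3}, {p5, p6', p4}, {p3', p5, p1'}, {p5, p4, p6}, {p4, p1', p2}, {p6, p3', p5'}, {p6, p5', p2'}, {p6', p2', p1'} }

There are 2^6 = 64 truth assignments over (p1, p2, p3, p4, p5, p6).
Split on p2. With p2 = 1, the clauses containing p2 are satisfied and p2' drops from the rest; 3 of the 2^5 = 32 assignments to the other variables satisfy what remains.
With p2 = 0, by the same count on the reduced clause set, 1 assignment works.
(One model: p1=F, p2=F, p3=F, p4=F, p5=T, p6=T.)
Total: 3 + 1 = 4.

4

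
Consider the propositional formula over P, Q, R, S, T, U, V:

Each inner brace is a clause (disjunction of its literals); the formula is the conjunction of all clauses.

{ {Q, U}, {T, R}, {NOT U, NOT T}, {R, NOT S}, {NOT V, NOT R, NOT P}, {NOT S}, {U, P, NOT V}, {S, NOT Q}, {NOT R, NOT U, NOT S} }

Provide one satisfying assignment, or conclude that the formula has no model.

The clause (NOT S) is unit, so S = false.
The clause (NOT Q) is unit, so Q = false.
The clause (U) is unit, so U = true.
The clause (NOT T) is unit, so T = false.
The clause (R) is unit, so R = true.
Case V = true:
The clause (NOT P) is unit, so P = false.
All clauses are satisfied.

P: false; Q: false; R: true; S: false; T: false; U: true; V: true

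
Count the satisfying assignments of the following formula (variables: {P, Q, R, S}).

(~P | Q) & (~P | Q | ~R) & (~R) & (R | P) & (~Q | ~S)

There are 2^4 = 16 truth assignments over (P, Q, R, S).
Check each against the 5 clauses (columns in the order P, Q, R, S):
  F F F F  ✗ fails (R | P)
  F F F T  ✗ fails (R | P)
  F F T F  ✗ fails (~R)
  F F T T  ✗ fails (~R)
  F T F F  ✗ fails (R | P)
  F T F T  ✗ fails (R | P)
  F T T F  ✗ fails (~R)
  F T T T  ✗ fails (~R)
  T F F F  ✗ fails (~P | Q)
  T F F T  ✗ fails (~P | Q)
  T F T F  ✗ fails (~P | Q)
  T F T T  ✗ fails (~P | Q)
  T T F F  ✓ satisfies all
  T T F T  ✗ fails (~Q | ~S)
  T T T F  ✗ fails (~R)
  T T T T  ✗ fails (~R)
1 of the 16 rows is a model.

1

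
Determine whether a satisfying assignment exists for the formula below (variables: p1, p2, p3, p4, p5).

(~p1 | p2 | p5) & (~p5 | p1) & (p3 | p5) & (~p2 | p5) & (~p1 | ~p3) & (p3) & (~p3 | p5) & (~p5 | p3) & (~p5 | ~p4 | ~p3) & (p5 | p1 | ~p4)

No

The clause (p3) is unit, so p3 = 1.
The clause (~p1) is unit, so p1 = 0.
The clause (~p5) is unit, so p5 = 0.
But (p5) is also a unit clause — contradiction.
No assignment satisfies every clause.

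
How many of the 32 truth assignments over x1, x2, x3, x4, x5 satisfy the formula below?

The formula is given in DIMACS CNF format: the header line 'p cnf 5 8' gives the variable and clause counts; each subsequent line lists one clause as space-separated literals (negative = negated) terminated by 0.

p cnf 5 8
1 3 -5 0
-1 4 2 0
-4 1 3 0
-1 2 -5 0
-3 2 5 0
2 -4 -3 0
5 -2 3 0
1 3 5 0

12

There are 2^5 = 32 truth assignments over (x1, x2, x3, x4, x5).
Split on x2. With x2 = True, the clauses containing x2 are satisfied and ¬x2 drops from the rest; 10 of the 2^4 = 16 assignments to the other variables satisfy what remains.
With x2 = False, by the same count on the reduced clause set, 2 assignments work.
Total: 10 + 2 = 12.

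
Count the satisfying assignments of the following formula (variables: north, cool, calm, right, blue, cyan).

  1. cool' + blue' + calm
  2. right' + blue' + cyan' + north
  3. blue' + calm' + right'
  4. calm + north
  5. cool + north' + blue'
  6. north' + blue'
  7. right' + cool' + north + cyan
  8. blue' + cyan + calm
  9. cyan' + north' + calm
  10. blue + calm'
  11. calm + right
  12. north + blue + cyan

6

There are 2^6 = 64 truth assignments over (north, cool, calm, right, blue, cyan).
Split on calm. With calm = 1, the clauses containing calm are satisfied and calm' drops from the rest; 4 of the 2^5 = 32 assignments to the other variables satisfy what remains.
With calm = 0, by the same count on the reduced clause set, 2 assignments work.
(One model: north=F, cool=F, calm=T, right=F, blue=T, cyan=F.)
Total: 4 + 2 = 6.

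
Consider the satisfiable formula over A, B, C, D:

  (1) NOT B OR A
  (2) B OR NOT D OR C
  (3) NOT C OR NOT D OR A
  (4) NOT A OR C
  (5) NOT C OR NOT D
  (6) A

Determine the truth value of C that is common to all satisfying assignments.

Suppose C = false.
The clause (NOT A) is unit, so A = false.
Now (A) is unsatisfied and unit — conflict.
So every satisfying assignment has C = True.

True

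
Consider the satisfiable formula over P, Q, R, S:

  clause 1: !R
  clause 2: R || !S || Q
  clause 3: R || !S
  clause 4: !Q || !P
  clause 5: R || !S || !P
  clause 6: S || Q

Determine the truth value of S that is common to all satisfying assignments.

Suppose S = true.
The clause (!R) is unit, so R = false.
Now (R) is unsatisfied and unit — conflict.
So every satisfying assignment has S = False.

False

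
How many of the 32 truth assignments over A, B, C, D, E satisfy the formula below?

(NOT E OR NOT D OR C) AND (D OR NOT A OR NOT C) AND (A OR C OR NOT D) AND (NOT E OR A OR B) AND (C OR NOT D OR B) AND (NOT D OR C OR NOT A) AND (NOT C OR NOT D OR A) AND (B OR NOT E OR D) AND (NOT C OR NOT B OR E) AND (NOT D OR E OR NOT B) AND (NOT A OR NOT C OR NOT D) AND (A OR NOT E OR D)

6

There are 2^5 = 32 truth assignments over (A, B, C, D, E).
Split on E. With E = true, the clauses containing E are satisfied and NOT E drops from the rest; 1 of the 2^4 = 16 assignments to the other variables satisfy what remains.
With E = false, by the same count on the reduced clause set, 5 assignments work.
Total: 1 + 5 = 6.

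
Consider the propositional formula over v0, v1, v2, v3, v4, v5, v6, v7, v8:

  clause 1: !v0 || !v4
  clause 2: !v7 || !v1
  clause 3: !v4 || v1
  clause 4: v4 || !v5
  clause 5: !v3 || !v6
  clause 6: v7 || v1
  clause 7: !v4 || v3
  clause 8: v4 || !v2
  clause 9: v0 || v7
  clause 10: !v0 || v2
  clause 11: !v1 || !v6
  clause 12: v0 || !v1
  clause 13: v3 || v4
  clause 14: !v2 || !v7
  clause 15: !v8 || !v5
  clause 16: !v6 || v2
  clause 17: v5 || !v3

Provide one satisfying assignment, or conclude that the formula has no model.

Suppose v0 = false.
The clause (v7) is unit, so v7 = true.
The clause (!v1) is unit, so v1 = false.
The clause (!v4) is unit, so v4 = false.
The clause (!v5) is unit, so v5 = false.
The clause (!v2) is unit, so v2 = false.
The clause (v3) is unit, so v3 = true.
But (!v3) is also a unit clause — contradiction.
Undo v0 and try v0 = true.
The clause (!v4) is unit, so v4 = false.
The clause (!v5) is unit, so v5 = false.
The clause (!v2) is unit, so v2 = false.
But (v2) is also a unit clause — contradiction.
Either choice for v0 ends in contradiction.

UNSATISFIABLE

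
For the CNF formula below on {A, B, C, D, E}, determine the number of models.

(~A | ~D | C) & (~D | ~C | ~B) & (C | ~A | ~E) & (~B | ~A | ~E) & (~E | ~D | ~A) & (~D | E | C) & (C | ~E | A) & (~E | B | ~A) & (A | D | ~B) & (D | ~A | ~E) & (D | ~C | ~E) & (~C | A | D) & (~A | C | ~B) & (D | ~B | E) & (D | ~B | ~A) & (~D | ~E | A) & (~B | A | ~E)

There are 2^5 = 32 truth assignments over (A, B, C, D, E).
Split on B. With B = 1, the clauses containing B are satisfied and ~B drops from the rest; 0 of the 2^4 = 16 assignments to the other variables satisfy what remains.
With B = 0, by the same count on the reduced clause set, 5 assignments work.
Total: 0 + 5 = 5.

5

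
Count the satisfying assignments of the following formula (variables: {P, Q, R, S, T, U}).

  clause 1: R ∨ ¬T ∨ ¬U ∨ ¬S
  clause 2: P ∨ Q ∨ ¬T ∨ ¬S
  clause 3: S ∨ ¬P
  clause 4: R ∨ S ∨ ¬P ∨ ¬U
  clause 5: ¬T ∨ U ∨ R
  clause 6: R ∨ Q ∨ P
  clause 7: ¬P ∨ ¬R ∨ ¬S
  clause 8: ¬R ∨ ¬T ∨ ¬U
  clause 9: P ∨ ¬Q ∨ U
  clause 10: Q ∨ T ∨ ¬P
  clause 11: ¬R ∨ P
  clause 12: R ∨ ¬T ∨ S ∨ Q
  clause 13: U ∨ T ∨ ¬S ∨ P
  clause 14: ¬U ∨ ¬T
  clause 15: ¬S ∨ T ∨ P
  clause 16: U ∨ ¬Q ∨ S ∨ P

There are 2^6 = 64 truth assignments over (P, Q, R, S, T, U).
Split on Q. With Q = True, the clauses containing Q are satisfied and ¬Q drops from the rest; 3 of the 2^5 = 32 assignments to the other variables satisfy what remains.
With Q = False, by the same count on the reduced clause set, 0 assignments work.
Total: 3 + 0 = 3.

3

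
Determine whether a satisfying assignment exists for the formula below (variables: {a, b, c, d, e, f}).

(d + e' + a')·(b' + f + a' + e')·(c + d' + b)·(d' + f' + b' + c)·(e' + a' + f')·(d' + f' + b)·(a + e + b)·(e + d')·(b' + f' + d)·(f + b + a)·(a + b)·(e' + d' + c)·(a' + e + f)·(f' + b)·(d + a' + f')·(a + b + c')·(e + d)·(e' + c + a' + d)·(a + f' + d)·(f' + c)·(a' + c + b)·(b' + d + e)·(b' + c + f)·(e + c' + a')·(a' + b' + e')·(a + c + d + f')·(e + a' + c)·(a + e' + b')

Yes, satisfiable

Case e = 1:
Case d = 1:
The clause (c) is unit, so c = 1.
Case a = 1:
The clause (f') is unit, so f = 0.
The clause (b') is unit, so b = 0.
Every clause now holds.
A satisfying assignment: a=1, b=0, c=1, d=1, e=1, f=0.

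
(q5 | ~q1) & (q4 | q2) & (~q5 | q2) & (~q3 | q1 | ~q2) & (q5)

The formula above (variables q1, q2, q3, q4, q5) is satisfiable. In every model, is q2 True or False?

Suppose q2 = 0.
(q4) alone gives q4 = 1.
(~q5) alone gives q5 = 0.
That conflicts with the unit clause (q5).
So every satisfying assignment has q2 = True.

True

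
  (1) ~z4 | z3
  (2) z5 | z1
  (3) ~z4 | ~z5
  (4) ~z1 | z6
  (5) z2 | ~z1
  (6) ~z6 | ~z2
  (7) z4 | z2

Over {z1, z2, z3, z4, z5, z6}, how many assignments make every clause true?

There are 2^6 = 64 truth assignments over (z1, z2, z3, z4, z5, z6).
Split on z6. With z6 = 1, the clauses containing z6 are satisfied and ~z6 drops from the rest; 0 of the 2^5 = 32 assignments to the other variables satisfy what remains.
With z6 = 0, by the same count on the reduced clause set, 2 assignments work.
(One model: z1=F, z2=T, z3=F, z4=F, z5=T, z6=F.)
Total: 0 + 2 = 2.

2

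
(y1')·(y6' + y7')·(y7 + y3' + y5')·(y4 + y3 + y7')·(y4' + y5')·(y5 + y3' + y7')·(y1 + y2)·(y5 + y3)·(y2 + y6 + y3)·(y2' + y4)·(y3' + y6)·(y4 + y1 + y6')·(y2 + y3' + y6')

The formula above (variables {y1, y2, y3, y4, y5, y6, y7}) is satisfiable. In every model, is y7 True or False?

Suppose y7 = 1.
(y1') alone gives y1 = 0.
(y6') alone gives y6 = 0.
(y2) alone gives y2 = 1.
(y4) alone gives y4 = 1.
(y5') alone gives y5 = 0.
(y3') alone gives y3 = 0.
That conflicts with the unit clause (y3).
So every satisfying assignment has y7 = False.

False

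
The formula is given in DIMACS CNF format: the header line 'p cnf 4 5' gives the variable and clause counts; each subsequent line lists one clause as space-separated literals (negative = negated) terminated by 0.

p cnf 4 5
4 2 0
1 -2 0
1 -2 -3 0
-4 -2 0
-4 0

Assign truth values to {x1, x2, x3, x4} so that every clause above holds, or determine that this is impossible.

x1 ↦ True,  x2 ↦ True,  x3 ↦ True,  x4 ↦ False

Unit clause (¬x4) forces x4 = False.
Unit clause (x2) forces x2 = True.
Unit clause (x1) forces x1 = True.
All clauses hold; x3 can take either value.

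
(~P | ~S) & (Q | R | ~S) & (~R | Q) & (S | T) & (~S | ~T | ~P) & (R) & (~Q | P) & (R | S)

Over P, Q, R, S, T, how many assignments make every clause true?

1

There are 2^5 = 32 truth assignments over (P, Q, R, S, T).
Split on Q. With Q = 1, the clauses containing Q are satisfied and ~Q drops from the rest; 1 of the 2^4 = 16 assignments to the other variables satisfy what remains.
With Q = 0, by the same count on the reduced clause set, 0 assignments work.
Total: 1 + 0 = 1.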